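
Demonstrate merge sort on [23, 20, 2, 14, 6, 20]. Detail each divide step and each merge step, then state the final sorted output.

Merge sort trace:

Split: [23, 20, 2, 14, 6, 20] -> [23, 20, 2] and [14, 6, 20]
  Split: [23, 20, 2] -> [23] and [20, 2]
    Split: [20, 2] -> [20] and [2]
    Merge: [20] + [2] -> [2, 20]
  Merge: [23] + [2, 20] -> [2, 20, 23]
  Split: [14, 6, 20] -> [14] and [6, 20]
    Split: [6, 20] -> [6] and [20]
    Merge: [6] + [20] -> [6, 20]
  Merge: [14] + [6, 20] -> [6, 14, 20]
Merge: [2, 20, 23] + [6, 14, 20] -> [2, 6, 14, 20, 20, 23]

Final sorted array: [2, 6, 14, 20, 20, 23]

The merge sort proceeds by recursively splitting the array and merging sorted halves.
After all merges, the sorted array is [2, 6, 14, 20, 20, 23].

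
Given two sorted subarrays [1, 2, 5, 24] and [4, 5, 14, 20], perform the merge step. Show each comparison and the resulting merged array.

Merging process:

Compare 1 vs 4: take 1 from left. Merged: [1]
Compare 2 vs 4: take 2 from left. Merged: [1, 2]
Compare 5 vs 4: take 4 from right. Merged: [1, 2, 4]
Compare 5 vs 5: take 5 from left. Merged: [1, 2, 4, 5]
Compare 24 vs 5: take 5 from right. Merged: [1, 2, 4, 5, 5]
Compare 24 vs 14: take 14 from right. Merged: [1, 2, 4, 5, 5, 14]
Compare 24 vs 20: take 20 from right. Merged: [1, 2, 4, 5, 5, 14, 20]
Append remaining from left: [24]. Merged: [1, 2, 4, 5, 5, 14, 20, 24]

Final merged array: [1, 2, 4, 5, 5, 14, 20, 24]
Total comparisons: 7

The merged array is [1, 2, 4, 5, 5, 14, 20, 24], requiring 7 comparisons. The merge step runs in O(n) time where n is the total number of elements.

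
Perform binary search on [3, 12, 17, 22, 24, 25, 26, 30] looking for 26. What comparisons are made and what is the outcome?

Binary search for 26 in [3, 12, 17, 22, 24, 25, 26, 30]:

lo=0, hi=7, mid=3, arr[mid]=22 -> 22 < 26, search right half
lo=4, hi=7, mid=5, arr[mid]=25 -> 25 < 26, search right half
lo=6, hi=7, mid=6, arr[mid]=26 -> Found target at index 6!

Binary search finds 26 at index 6 after 3 comparisons. The search repeatedly halves the search space by comparing with the middle element.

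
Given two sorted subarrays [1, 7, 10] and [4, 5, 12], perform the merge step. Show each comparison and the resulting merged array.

Merging process:

Compare 1 vs 4: take 1 from left. Merged: [1]
Compare 7 vs 4: take 4 from right. Merged: [1, 4]
Compare 7 vs 5: take 5 from right. Merged: [1, 4, 5]
Compare 7 vs 12: take 7 from left. Merged: [1, 4, 5, 7]
Compare 10 vs 12: take 10 from left. Merged: [1, 4, 5, 7, 10]
Append remaining from right: [12]. Merged: [1, 4, 5, 7, 10, 12]

Final merged array: [1, 4, 5, 7, 10, 12]
Total comparisons: 5

The merged array is [1, 4, 5, 7, 10, 12], requiring 5 comparisons. The merge step runs in O(n) time where n is the total number of elements.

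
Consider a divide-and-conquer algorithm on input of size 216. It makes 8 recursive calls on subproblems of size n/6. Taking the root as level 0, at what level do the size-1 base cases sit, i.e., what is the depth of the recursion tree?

For divide and conquer with division factor 6:

Problem sizes at each level:
Level 0: 216
Level 1: 36
Level 2: 6
Level 3: 1

The root is level 0 and the size-1 base case is level 3 (the tree spans levels 0 through 3, i.e. 4 levels counting the root), so the depth is the number of divisions: log_6(216) = 3

The recursion tree depth is log_6(216) = 3. At each level, the problem size is divided by 6, so it takes 3 divisions to reduce to a base case of size 1. The algorithm makes 8 recursive calls at each level.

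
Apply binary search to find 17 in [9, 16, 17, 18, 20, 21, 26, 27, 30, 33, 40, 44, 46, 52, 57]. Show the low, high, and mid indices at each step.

Binary search for 17 in [9, 16, 17, 18, 20, 21, 26, 27, 30, 33, 40, 44, 46, 52, 57]:

lo=0, hi=14, mid=7, arr[mid]=27 -> 27 > 17, search left half
lo=0, hi=6, mid=3, arr[mid]=18 -> 18 > 17, search left half
lo=0, hi=2, mid=1, arr[mid]=16 -> 16 < 17, search right half
lo=2, hi=2, mid=2, arr[mid]=17 -> Found target at index 2!

Binary search finds 17 at index 2 after 4 comparisons. The search repeatedly halves the search space by comparing with the middle element.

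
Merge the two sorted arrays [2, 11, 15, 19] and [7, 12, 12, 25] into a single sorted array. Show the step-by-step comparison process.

Merging process:

Compare 2 vs 7: take 2 from left. Merged: [2]
Compare 11 vs 7: take 7 from right. Merged: [2, 7]
Compare 11 vs 12: take 11 from left. Merged: [2, 7, 11]
Compare 15 vs 12: take 12 from right. Merged: [2, 7, 11, 12]
Compare 15 vs 12: take 12 from right. Merged: [2, 7, 11, 12, 12]
Compare 15 vs 25: take 15 from left. Merged: [2, 7, 11, 12, 12, 15]
Compare 19 vs 25: take 19 from left. Merged: [2, 7, 11, 12, 12, 15, 19]
Append remaining from right: [25]. Merged: [2, 7, 11, 12, 12, 15, 19, 25]

Final merged array: [2, 7, 11, 12, 12, 15, 19, 25]
Total comparisons: 7

The merged array is [2, 7, 11, 12, 12, 15, 19, 25], requiring 7 comparisons. The merge step runs in O(n) time where n is the total number of elements.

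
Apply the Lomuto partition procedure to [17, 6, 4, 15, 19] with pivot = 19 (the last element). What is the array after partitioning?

Lomuto partition with pivot = 19:

Initial array: [17, 6, 4, 15, 19]

arr[0]=17 <= 19: swap with position 0, array becomes [17, 6, 4, 15, 19]
arr[1]=6 <= 19: swap with position 1, array becomes [17, 6, 4, 15, 19]
arr[2]=4 <= 19: swap with position 2, array becomes [17, 6, 4, 15, 19]
arr[3]=15 <= 19: swap with position 3, array becomes [17, 6, 4, 15, 19]

Place pivot at position 4: [17, 6, 4, 15, 19]
Pivot position: 4

After partitioning with pivot 19, the array becomes [17, 6, 4, 15, 19]. The pivot is placed at index 4. All elements to the left of the pivot are <= 19, and all elements to the right are > 19.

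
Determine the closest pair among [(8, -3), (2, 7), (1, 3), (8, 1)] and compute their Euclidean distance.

Computing all pairwise distances among 4 points:

d((8, -3), (2, 7)) = 11.6619
d((8, -3), (1, 3)) = 9.2195
d((8, -3), (8, 1)) = 4.0 <-- minimum
d((2, 7), (1, 3)) = 4.1231
d((2, 7), (8, 1)) = 8.4853
d((1, 3), (8, 1)) = 7.2801

Closest pair: (8, -3) and (8, 1) with distance 4.0

The closest pair is (8, -3) and (8, 1) with Euclidean distance 4.0. For 4 points, brute-force pairwise comparison is shown above. For large n, the divide-and-conquer algorithm (sort by x, recurse on halves, check the dividing strip) achieves O(n log n).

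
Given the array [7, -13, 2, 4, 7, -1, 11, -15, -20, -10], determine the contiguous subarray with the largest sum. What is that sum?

Using Kadane's algorithm on [7, -13, 2, 4, 7, -1, 11, -15, -20, -10]:

Scanning through the array:
Position 1 (value -13): max_ending_here = -6, max_so_far = 7
Position 2 (value 2): max_ending_here = 2, max_so_far = 7
Position 3 (value 4): max_ending_here = 6, max_so_far = 7
Position 4 (value 7): max_ending_here = 13, max_so_far = 13
Position 5 (value -1): max_ending_here = 12, max_so_far = 13
Position 6 (value 11): max_ending_here = 23, max_so_far = 23
Position 7 (value -15): max_ending_here = 8, max_so_far = 23
Position 8 (value -20): max_ending_here = -12, max_so_far = 23
Position 9 (value -10): max_ending_here = -10, max_so_far = 23

Maximum subarray: [2, 4, 7, -1, 11]
Maximum sum: 23

The maximum subarray is [2, 4, 7, -1, 11] with sum 23. This subarray runs from index 2 to index 6.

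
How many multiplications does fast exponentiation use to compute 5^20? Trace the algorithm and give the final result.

Computing 5^20 by squaring (build up from 5^1; each line after the first costs one multiplication):

5^1 = 5
5^2 = (5^1)^2 = 5^2 = 25
5^4 = (5^2)^2 = 25^2 = 625
5^5 = 5 * 5^4 = 5 * 625 = 3125
5^10 = (5^5)^2 = 3125^2 = 9765625
5^20 = (5^10)^2 = 9765625^2 = 95367431640625

Result: 95367431640625
Multiplications needed: 5 (5 lines after 5^1)

5^20 = 95367431640625. Using exponentiation by squaring, this requires 5 multiplications. The key idea: if the exponent is even, square the half-power; if odd, multiply by the base once.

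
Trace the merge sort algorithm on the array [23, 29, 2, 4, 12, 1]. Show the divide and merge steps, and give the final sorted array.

Merge sort trace:

Split: [23, 29, 2, 4, 12, 1] -> [23, 29, 2] and [4, 12, 1]
  Split: [23, 29, 2] -> [23] and [29, 2]
    Split: [29, 2] -> [29] and [2]
    Merge: [29] + [2] -> [2, 29]
  Merge: [23] + [2, 29] -> [2, 23, 29]
  Split: [4, 12, 1] -> [4] and [12, 1]
    Split: [12, 1] -> [12] and [1]
    Merge: [12] + [1] -> [1, 12]
  Merge: [4] + [1, 12] -> [1, 4, 12]
Merge: [2, 23, 29] + [1, 4, 12] -> [1, 2, 4, 12, 23, 29]

Final sorted array: [1, 2, 4, 12, 23, 29]

The merge sort proceeds by recursively splitting the array and merging sorted halves.
After all merges, the sorted array is [1, 2, 4, 12, 23, 29].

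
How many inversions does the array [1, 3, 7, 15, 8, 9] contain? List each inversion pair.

Finding inversions in [1, 3, 7, 15, 8, 9]:

(3, 4): arr[3]=15 > arr[4]=8
(3, 5): arr[3]=15 > arr[5]=9

Total inversions: 2

The array has 2 inversion(s): (3,4), (3,5). Each pair (i,j) satisfies i < j and arr[i] > arr[j].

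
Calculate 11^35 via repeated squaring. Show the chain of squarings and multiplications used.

Computing 11^35 by squaring (build up from 11^1; each line after the first costs one multiplication):

11^1 = 11
11^2 = (11^1)^2 = 11^2 = 121
11^4 = (11^2)^2 = 121^2 = 14641
11^8 = (11^4)^2 = 14641^2 = 214358881
11^16 = (11^8)^2 = 214358881^2 = 45949729863572161
11^17 = 11 * 11^16 = 11 * 45949729863572161 = 505447028499293771
11^34 = (11^17)^2 = 505447028499293771^2 = 255476698618765889551019445759400441
11^35 = 11 * 11^34 = 11 * 255476698618765889551019445759400441 = 2810243684806424785061213903353404851

Result: 2810243684806424785061213903353404851
Multiplications needed: 7 (7 lines after 11^1)

11^35 = 2810243684806424785061213903353404851. Using exponentiation by squaring, this requires 7 multiplications. The key idea: if the exponent is even, square the half-power; if odd, multiply by the base once.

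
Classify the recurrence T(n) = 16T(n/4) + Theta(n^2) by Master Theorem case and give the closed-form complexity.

Master Theorem for T(n) = 16T(n/4) + O(n^2):

a = 16, b = 4, c = 2
log_b(a) = log_4(16) = 2.0000

Case 2: c = 2 = log_4(16) = 2.0000
T(n) = O(n^2 log n) = O(n^2 log n)

For T(n) = 16T(n/4) + O(n^2): log_4(16) = 2.0000. This is Case 2 of the Master Theorem (c = log_b(a), equal work at all levels), giving O(n^2 log n).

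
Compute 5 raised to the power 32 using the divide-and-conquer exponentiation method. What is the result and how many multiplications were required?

Computing 5^32 by squaring (build up from 5^1; each line after the first costs one multiplication):

5^1 = 5
5^2 = (5^1)^2 = 5^2 = 25
5^4 = (5^2)^2 = 25^2 = 625
5^8 = (5^4)^2 = 625^2 = 390625
5^16 = (5^8)^2 = 390625^2 = 152587890625
5^32 = (5^16)^2 = 152587890625^2 = 23283064365386962890625

Result: 23283064365386962890625
Multiplications needed: 5 (5 lines after 5^1)

5^32 = 23283064365386962890625. Using exponentiation by squaring, this requires 5 multiplications. The key idea: if the exponent is even, square the half-power; if odd, multiply by the base once.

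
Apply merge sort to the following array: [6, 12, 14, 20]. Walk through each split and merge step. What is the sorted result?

Merge sort trace:

Split: [6, 12, 14, 20] -> [6, 12] and [14, 20]
  Split: [6, 12] -> [6] and [12]
  Merge: [6] + [12] -> [6, 12]
  Split: [14, 20] -> [14] and [20]
  Merge: [14] + [20] -> [14, 20]
Merge: [6, 12] + [14, 20] -> [6, 12, 14, 20]

Final sorted array: [6, 12, 14, 20]

The merge sort proceeds by recursively splitting the array and merging sorted halves.
After all merges, the sorted array is [6, 12, 14, 20].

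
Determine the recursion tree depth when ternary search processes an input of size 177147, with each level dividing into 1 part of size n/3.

For divide and conquer with division factor 3:

Problem sizes at each level:
Level 0: 177147
Level 1: 59049
Level 2: 19683
Level 3: 6561
Level 4: 2187
Level 5: 729
Level 6: 243
Level 7: 81
Level 8: 27
Level 9: 9
Level 10: 3
Level 11: 1

The root is level 0 and the size-1 base case is level 11 (the tree spans levels 0 through 11, i.e. 12 levels counting the root), so the depth is the number of divisions: log_3(177147) = 11

The recursion tree depth is log_3(177147) = 11. At each level, the problem size is divided by 3, so it takes 11 divisions to reduce to a base case of size 1. The algorithm makes 1 recursive call at each level.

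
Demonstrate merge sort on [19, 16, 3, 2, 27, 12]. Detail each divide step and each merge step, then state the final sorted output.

Merge sort trace:

Split: [19, 16, 3, 2, 27, 12] -> [19, 16, 3] and [2, 27, 12]
  Split: [19, 16, 3] -> [19] and [16, 3]
    Split: [16, 3] -> [16] and [3]
    Merge: [16] + [3] -> [3, 16]
  Merge: [19] + [3, 16] -> [3, 16, 19]
  Split: [2, 27, 12] -> [2] and [27, 12]
    Split: [27, 12] -> [27] and [12]
    Merge: [27] + [12] -> [12, 27]
  Merge: [2] + [12, 27] -> [2, 12, 27]
Merge: [3, 16, 19] + [2, 12, 27] -> [2, 3, 12, 16, 19, 27]

Final sorted array: [2, 3, 12, 16, 19, 27]

The merge sort proceeds by recursively splitting the array and merging sorted halves.
After all merges, the sorted array is [2, 3, 12, 16, 19, 27].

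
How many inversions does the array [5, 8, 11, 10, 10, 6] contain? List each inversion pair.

Finding inversions in [5, 8, 11, 10, 10, 6]:

(1, 5): arr[1]=8 > arr[5]=6
(2, 3): arr[2]=11 > arr[3]=10
(2, 4): arr[2]=11 > arr[4]=10
(2, 5): arr[2]=11 > arr[5]=6
(3, 5): arr[3]=10 > arr[5]=6
(4, 5): arr[4]=10 > arr[5]=6

Total inversions: 6

The array has 6 inversion(s): (1,5), (2,3), (2,4), (2,5), (3,5), (4,5). Each pair (i,j) satisfies i < j and arr[i] > arr[j].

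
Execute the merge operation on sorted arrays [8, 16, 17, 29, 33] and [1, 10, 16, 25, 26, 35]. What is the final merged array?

Merging process:

Compare 8 vs 1: take 1 from right. Merged: [1]
Compare 8 vs 10: take 8 from left. Merged: [1, 8]
Compare 16 vs 10: take 10 from right. Merged: [1, 8, 10]
Compare 16 vs 16: take 16 from left. Merged: [1, 8, 10, 16]
Compare 17 vs 16: take 16 from right. Merged: [1, 8, 10, 16, 16]
Compare 17 vs 25: take 17 from left. Merged: [1, 8, 10, 16, 16, 17]
Compare 29 vs 25: take 25 from right. Merged: [1, 8, 10, 16, 16, 17, 25]
Compare 29 vs 26: take 26 from right. Merged: [1, 8, 10, 16, 16, 17, 25, 26]
Compare 29 vs 35: take 29 from left. Merged: [1, 8, 10, 16, 16, 17, 25, 26, 29]
Compare 33 vs 35: take 33 from left. Merged: [1, 8, 10, 16, 16, 17, 25, 26, 29, 33]
Append remaining from right: [35]. Merged: [1, 8, 10, 16, 16, 17, 25, 26, 29, 33, 35]

Final merged array: [1, 8, 10, 16, 16, 17, 25, 26, 29, 33, 35]
Total comparisons: 10

The merged array is [1, 8, 10, 16, 16, 17, 25, 26, 29, 33, 35], requiring 10 comparisons. The merge step runs in O(n) time where n is the total number of elements.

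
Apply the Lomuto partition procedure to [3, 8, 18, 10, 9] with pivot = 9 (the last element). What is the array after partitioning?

Lomuto partition with pivot = 9:

Initial array: [3, 8, 18, 10, 9]

arr[0]=3 <= 9: swap with position 0, array becomes [3, 8, 18, 10, 9]
arr[1]=8 <= 9: swap with position 1, array becomes [3, 8, 18, 10, 9]
arr[2]=18 > 9: no swap
arr[3]=10 > 9: no swap

Place pivot at position 2: [3, 8, 9, 10, 18]
Pivot position: 2

After partitioning with pivot 9, the array becomes [3, 8, 9, 10, 18]. The pivot is placed at index 2. All elements to the left of the pivot are <= 9, and all elements to the right are > 9.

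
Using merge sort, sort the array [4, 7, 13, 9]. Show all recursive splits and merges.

Merge sort trace:

Split: [4, 7, 13, 9] -> [4, 7] and [13, 9]
  Split: [4, 7] -> [4] and [7]
  Merge: [4] + [7] -> [4, 7]
  Split: [13, 9] -> [13] and [9]
  Merge: [13] + [9] -> [9, 13]
Merge: [4, 7] + [9, 13] -> [4, 7, 9, 13]

Final sorted array: [4, 7, 9, 13]

The merge sort proceeds by recursively splitting the array and merging sorted halves.
After all merges, the sorted array is [4, 7, 9, 13].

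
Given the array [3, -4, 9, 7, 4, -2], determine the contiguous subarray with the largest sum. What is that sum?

Using Kadane's algorithm on [3, -4, 9, 7, 4, -2]:

Scanning through the array:
Position 1 (value -4): max_ending_here = -1, max_so_far = 3
Position 2 (value 9): max_ending_here = 9, max_so_far = 9
Position 3 (value 7): max_ending_here = 16, max_so_far = 16
Position 4 (value 4): max_ending_here = 20, max_so_far = 20
Position 5 (value -2): max_ending_here = 18, max_so_far = 20

Maximum subarray: [9, 7, 4]
Maximum sum: 20

The maximum subarray is [9, 7, 4] with sum 20. This subarray runs from index 2 to index 4.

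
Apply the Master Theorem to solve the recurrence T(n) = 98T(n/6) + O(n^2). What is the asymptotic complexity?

Master Theorem for T(n) = 98T(n/6) + O(n^2):

a = 98, b = 6, c = 2
log_b(a) = log_6(98) = 2.5589

Case 1: c = 2 < log_6(98) = 2.5589
T(n) = O(n^(log_6 98))

For T(n) = 98T(n/6) + O(n^2): log_6(98) = 2.5589. This is Case 1 of the Master Theorem (c < log_b(a), work dominated by leaves), giving O(n^(log_6 98)).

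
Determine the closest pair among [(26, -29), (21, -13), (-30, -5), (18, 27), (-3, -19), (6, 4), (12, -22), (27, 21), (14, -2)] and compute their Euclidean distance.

Computing all pairwise distances among 9 points:

d((26, -29), (21, -13)) = 16.7631
d((26, -29), (-30, -5)) = 60.9262
d((26, -29), (18, 27)) = 56.5685
d((26, -29), (-3, -19)) = 30.6757
d((26, -29), (6, 4)) = 38.5876
d((26, -29), (12, -22)) = 15.6525
d((26, -29), (27, 21)) = 50.01
d((26, -29), (14, -2)) = 29.5466
d((21, -13), (-30, -5)) = 51.6236
d((21, -13), (18, 27)) = 40.1123
d((21, -13), (-3, -19)) = 24.7386
d((21, -13), (6, 4)) = 22.6716
d((21, -13), (12, -22)) = 12.7279
d((21, -13), (27, 21)) = 34.5254
d((21, -13), (14, -2)) = 13.0384
d((-30, -5), (18, 27)) = 57.6888
d((-30, -5), (-3, -19)) = 30.4138
d((-30, -5), (6, 4)) = 37.108
d((-30, -5), (12, -22)) = 45.31
d((-30, -5), (27, 21)) = 62.6498
d((-30, -5), (14, -2)) = 44.1022
d((18, 27), (-3, -19)) = 50.5668
d((18, 27), (6, 4)) = 25.9422
d((18, 27), (12, -22)) = 49.366
d((18, 27), (27, 21)) = 10.8167
d((18, 27), (14, -2)) = 29.2746
d((-3, -19), (6, 4)) = 24.6982
d((-3, -19), (12, -22)) = 15.2971
d((-3, -19), (27, 21)) = 50.0
d((-3, -19), (14, -2)) = 24.0416
d((6, 4), (12, -22)) = 26.6833
d((6, 4), (27, 21)) = 27.0185
d((6, 4), (14, -2)) = 10.0 <-- minimum
d((12, -22), (27, 21)) = 45.5412
d((12, -22), (14, -2)) = 20.0998
d((27, 21), (14, -2)) = 26.4197

Closest pair: (6, 4) and (14, -2) with distance 10.0

The closest pair is (6, 4) and (14, -2) with Euclidean distance 10.0. For 9 points, brute-force pairwise comparison is shown above. For large n, the divide-and-conquer algorithm (sort by x, recurse on halves, check the dividing strip) achieves O(n log n).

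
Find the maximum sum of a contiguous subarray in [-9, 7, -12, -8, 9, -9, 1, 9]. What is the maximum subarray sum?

Using Kadane's algorithm on [-9, 7, -12, -8, 9, -9, 1, 9]:

Scanning through the array:
Position 1 (value 7): max_ending_here = 7, max_so_far = 7
Position 2 (value -12): max_ending_here = -5, max_so_far = 7
Position 3 (value -8): max_ending_here = -8, max_so_far = 7
Position 4 (value 9): max_ending_here = 9, max_so_far = 9
Position 5 (value -9): max_ending_here = 0, max_so_far = 9
Position 6 (value 1): max_ending_here = 1, max_so_far = 9
Position 7 (value 9): max_ending_here = 10, max_so_far = 10

Maximum subarray: [9, -9, 1, 9]
Maximum sum: 10

The maximum subarray is [9, -9, 1, 9] with sum 10. This subarray runs from index 4 to index 7.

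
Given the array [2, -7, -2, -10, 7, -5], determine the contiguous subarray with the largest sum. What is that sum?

Using Kadane's algorithm on [2, -7, -2, -10, 7, -5]:

Scanning through the array:
Position 1 (value -7): max_ending_here = -5, max_so_far = 2
Position 2 (value -2): max_ending_here = -2, max_so_far = 2
Position 3 (value -10): max_ending_here = -10, max_so_far = 2
Position 4 (value 7): max_ending_here = 7, max_so_far = 7
Position 5 (value -5): max_ending_here = 2, max_so_far = 7

Maximum subarray: [7]
Maximum sum: 7

The maximum subarray is [7] with sum 7. This subarray runs from index 4 to index 4.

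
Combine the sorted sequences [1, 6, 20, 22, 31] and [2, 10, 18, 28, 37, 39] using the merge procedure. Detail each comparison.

Merging process:

Compare 1 vs 2: take 1 from left. Merged: [1]
Compare 6 vs 2: take 2 from right. Merged: [1, 2]
Compare 6 vs 10: take 6 from left. Merged: [1, 2, 6]
Compare 20 vs 10: take 10 from right. Merged: [1, 2, 6, 10]
Compare 20 vs 18: take 18 from right. Merged: [1, 2, 6, 10, 18]
Compare 20 vs 28: take 20 from left. Merged: [1, 2, 6, 10, 18, 20]
Compare 22 vs 28: take 22 from left. Merged: [1, 2, 6, 10, 18, 20, 22]
Compare 31 vs 28: take 28 from right. Merged: [1, 2, 6, 10, 18, 20, 22, 28]
Compare 31 vs 37: take 31 from left. Merged: [1, 2, 6, 10, 18, 20, 22, 28, 31]
Append remaining from right: [37, 39]. Merged: [1, 2, 6, 10, 18, 20, 22, 28, 31, 37, 39]

Final merged array: [1, 2, 6, 10, 18, 20, 22, 28, 31, 37, 39]
Total comparisons: 9

The merged array is [1, 2, 6, 10, 18, 20, 22, 28, 31, 37, 39], requiring 9 comparisons. The merge step runs in O(n) time where n is the total number of elements.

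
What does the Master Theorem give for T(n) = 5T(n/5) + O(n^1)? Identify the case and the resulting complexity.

Master Theorem for T(n) = 5T(n/5) + O(n^1):

a = 5, b = 5, c = 1
log_b(a) = log_5(5) = 1.0000

Case 2: c = 1 = log_5(5) = 1.0000
T(n) = O(n^1 log n) = O(n log n)

For T(n) = 5T(n/5) + O(n^1): log_5(5) = 1.0000. This is Case 2 of the Master Theorem (c = log_b(a), equal work at all levels), giving O(n log n).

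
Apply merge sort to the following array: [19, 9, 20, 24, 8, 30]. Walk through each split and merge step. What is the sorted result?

Merge sort trace:

Split: [19, 9, 20, 24, 8, 30] -> [19, 9, 20] and [24, 8, 30]
  Split: [19, 9, 20] -> [19] and [9, 20]
    Split: [9, 20] -> [9] and [20]
    Merge: [9] + [20] -> [9, 20]
  Merge: [19] + [9, 20] -> [9, 19, 20]
  Split: [24, 8, 30] -> [24] and [8, 30]
    Split: [8, 30] -> [8] and [30]
    Merge: [8] + [30] -> [8, 30]
  Merge: [24] + [8, 30] -> [8, 24, 30]
Merge: [9, 19, 20] + [8, 24, 30] -> [8, 9, 19, 20, 24, 30]

Final sorted array: [8, 9, 19, 20, 24, 30]

The merge sort proceeds by recursively splitting the array and merging sorted halves.
After all merges, the sorted array is [8, 9, 19, 20, 24, 30].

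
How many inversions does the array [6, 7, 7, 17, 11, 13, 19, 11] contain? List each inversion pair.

Finding inversions in [6, 7, 7, 17, 11, 13, 19, 11]:

(3, 4): arr[3]=17 > arr[4]=11
(3, 5): arr[3]=17 > arr[5]=13
(3, 7): arr[3]=17 > arr[7]=11
(5, 7): arr[5]=13 > arr[7]=11
(6, 7): arr[6]=19 > arr[7]=11

Total inversions: 5

The array has 5 inversion(s): (3,4), (3,5), (3,7), (5,7), (6,7). Each pair (i,j) satisfies i < j and arr[i] > arr[j].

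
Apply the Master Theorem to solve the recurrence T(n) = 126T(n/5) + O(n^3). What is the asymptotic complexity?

Master Theorem for T(n) = 126T(n/5) + O(n^3):

a = 126, b = 5, c = 3
log_b(a) = log_5(126) = 3.0050

Case 1: c = 3 < log_5(126) = 3.0050
T(n) = O(n^(log_5 126))

For T(n) = 126T(n/5) + O(n^3): log_5(126) = 3.0050. This is Case 1 of the Master Theorem (c < log_b(a), work dominated by leaves), giving O(n^(log_5 126)).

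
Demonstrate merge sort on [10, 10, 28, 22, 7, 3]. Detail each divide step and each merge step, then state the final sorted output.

Merge sort trace:

Split: [10, 10, 28, 22, 7, 3] -> [10, 10, 28] and [22, 7, 3]
  Split: [10, 10, 28] -> [10] and [10, 28]
    Split: [10, 28] -> [10] and [28]
    Merge: [10] + [28] -> [10, 28]
  Merge: [10] + [10, 28] -> [10, 10, 28]
  Split: [22, 7, 3] -> [22] and [7, 3]
    Split: [7, 3] -> [7] and [3]
    Merge: [7] + [3] -> [3, 7]
  Merge: [22] + [3, 7] -> [3, 7, 22]
Merge: [10, 10, 28] + [3, 7, 22] -> [3, 7, 10, 10, 22, 28]

Final sorted array: [3, 7, 10, 10, 22, 28]

The merge sort proceeds by recursively splitting the array and merging sorted halves.
After all merges, the sorted array is [3, 7, 10, 10, 22, 28].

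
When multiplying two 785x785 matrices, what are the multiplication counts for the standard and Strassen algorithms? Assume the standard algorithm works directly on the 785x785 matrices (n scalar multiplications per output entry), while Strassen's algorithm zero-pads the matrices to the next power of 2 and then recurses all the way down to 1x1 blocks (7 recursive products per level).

Matrix multiplication for 785x785 matrices:

Strassen's algorithm requires power-of-2 dimensions. Pad 785x785 to 1024x1024 (next power of 2).

Standard algorithm: 785^3 = 483736625 multiplications
Strassen's algorithm: 7^(log2(1024)) = 7^10 = 282475249 multiplications
Savings: 483736625 - 282475249 = 201261376 multiplications

Standard: 483736625 multiplications (785^3). Strassen: 282475249 multiplications (7^10, after padding to 1024x1024). Strassen reduces 8 recursive multiplications to 7 at each level.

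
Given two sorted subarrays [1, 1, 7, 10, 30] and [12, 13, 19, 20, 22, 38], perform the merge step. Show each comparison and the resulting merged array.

Merging process:

Compare 1 vs 12: take 1 from left. Merged: [1]
Compare 1 vs 12: take 1 from left. Merged: [1, 1]
Compare 7 vs 12: take 7 from left. Merged: [1, 1, 7]
Compare 10 vs 12: take 10 from left. Merged: [1, 1, 7, 10]
Compare 30 vs 12: take 12 from right. Merged: [1, 1, 7, 10, 12]
Compare 30 vs 13: take 13 from right. Merged: [1, 1, 7, 10, 12, 13]
Compare 30 vs 19: take 19 from right. Merged: [1, 1, 7, 10, 12, 13, 19]
Compare 30 vs 20: take 20 from right. Merged: [1, 1, 7, 10, 12, 13, 19, 20]
Compare 30 vs 22: take 22 from right. Merged: [1, 1, 7, 10, 12, 13, 19, 20, 22]
Compare 30 vs 38: take 30 from left. Merged: [1, 1, 7, 10, 12, 13, 19, 20, 22, 30]
Append remaining from right: [38]. Merged: [1, 1, 7, 10, 12, 13, 19, 20, 22, 30, 38]

Final merged array: [1, 1, 7, 10, 12, 13, 19, 20, 22, 30, 38]
Total comparisons: 10

The merged array is [1, 1, 7, 10, 12, 13, 19, 20, 22, 30, 38], requiring 10 comparisons. The merge step runs in O(n) time where n is the total number of elements.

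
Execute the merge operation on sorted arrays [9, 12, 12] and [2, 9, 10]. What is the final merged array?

Merging process:

Compare 9 vs 2: take 2 from right. Merged: [2]
Compare 9 vs 9: take 9 from left. Merged: [2, 9]
Compare 12 vs 9: take 9 from right. Merged: [2, 9, 9]
Compare 12 vs 10: take 10 from right. Merged: [2, 9, 9, 10]
Append remaining from left: [12, 12]. Merged: [2, 9, 9, 10, 12, 12]

Final merged array: [2, 9, 9, 10, 12, 12]
Total comparisons: 4

The merged array is [2, 9, 9, 10, 12, 12], requiring 4 comparisons. The merge step runs in O(n) time where n is the total number of elements.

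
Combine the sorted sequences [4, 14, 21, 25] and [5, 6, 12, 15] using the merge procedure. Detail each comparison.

Merging process:

Compare 4 vs 5: take 4 from left. Merged: [4]
Compare 14 vs 5: take 5 from right. Merged: [4, 5]
Compare 14 vs 6: take 6 from right. Merged: [4, 5, 6]
Compare 14 vs 12: take 12 from right. Merged: [4, 5, 6, 12]
Compare 14 vs 15: take 14 from left. Merged: [4, 5, 6, 12, 14]
Compare 21 vs 15: take 15 from right. Merged: [4, 5, 6, 12, 14, 15]
Append remaining from left: [21, 25]. Merged: [4, 5, 6, 12, 14, 15, 21, 25]

Final merged array: [4, 5, 6, 12, 14, 15, 21, 25]
Total comparisons: 6

The merged array is [4, 5, 6, 12, 14, 15, 21, 25], requiring 6 comparisons. The merge step runs in O(n) time where n is the total number of elements.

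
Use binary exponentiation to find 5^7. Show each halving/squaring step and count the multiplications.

Computing 5^7 by squaring (build up from 5^1; each line after the first costs one multiplication):

5^1 = 5
5^2 = (5^1)^2 = 5^2 = 25
5^3 = 5 * 5^2 = 5 * 25 = 125
5^6 = (5^3)^2 = 125^2 = 15625
5^7 = 5 * 5^6 = 5 * 15625 = 78125

Result: 78125
Multiplications needed: 4 (4 lines after 5^1)

5^7 = 78125. Using exponentiation by squaring, this requires 4 multiplications. The key idea: if the exponent is even, square the half-power; if odd, multiply by the base once.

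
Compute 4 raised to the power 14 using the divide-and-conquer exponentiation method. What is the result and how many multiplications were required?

Computing 4^14 by squaring (build up from 4^1; each line after the first costs one multiplication):

4^1 = 4
4^2 = (4^1)^2 = 4^2 = 16
4^3 = 4 * 4^2 = 4 * 16 = 64
4^6 = (4^3)^2 = 64^2 = 4096
4^7 = 4 * 4^6 = 4 * 4096 = 16384
4^14 = (4^7)^2 = 16384^2 = 268435456

Result: 268435456
Multiplications needed: 5 (5 lines after 4^1)

4^14 = 268435456. Using exponentiation by squaring, this requires 5 multiplications. The key idea: if the exponent is even, square the half-power; if odd, multiply by the base once.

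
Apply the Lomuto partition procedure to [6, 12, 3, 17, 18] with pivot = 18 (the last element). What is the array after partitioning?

Lomuto partition with pivot = 18:

Initial array: [6, 12, 3, 17, 18]

arr[0]=6 <= 18: swap with position 0, array becomes [6, 12, 3, 17, 18]
arr[1]=12 <= 18: swap with position 1, array becomes [6, 12, 3, 17, 18]
arr[2]=3 <= 18: swap with position 2, array becomes [6, 12, 3, 17, 18]
arr[3]=17 <= 18: swap with position 3, array becomes [6, 12, 3, 17, 18]

Place pivot at position 4: [6, 12, 3, 17, 18]
Pivot position: 4

After partitioning with pivot 18, the array becomes [6, 12, 3, 17, 18]. The pivot is placed at index 4. All elements to the left of the pivot are <= 18, and all elements to the right are > 18.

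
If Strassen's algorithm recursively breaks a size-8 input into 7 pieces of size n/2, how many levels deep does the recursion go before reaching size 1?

For divide and conquer with division factor 2:

Problem sizes at each level:
Level 0: 8
Level 1: 4
Level 2: 2
Level 3: 1

The root is level 0 and the size-1 base case is level 3 (the tree spans levels 0 through 3, i.e. 4 levels counting the root), so the depth is the number of divisions: log_2(8) = 3

The recursion tree depth is log_2(8) = 3. At each level, the problem size is divided by 2, so it takes 3 divisions to reduce to a base case of size 1. The algorithm makes 7 recursive calls at each level.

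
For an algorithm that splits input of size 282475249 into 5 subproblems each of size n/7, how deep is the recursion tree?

For divide and conquer with division factor 7:

Problem sizes at each level:
Level 0: 282475249
Level 1: 40353607
Level 2: 5764801
Level 3: 823543
Level 4: 117649
Level 5: 16807
Level 6: 2401
Level 7: 343
Level 8: 49
Level 9: 7
Level 10: 1

The root is level 0 and the size-1 base case is level 10 (the tree spans levels 0 through 10, i.e. 11 levels counting the root), so the depth is the number of divisions: log_7(282475249) = 10

The recursion tree depth is log_7(282475249) = 10. At each level, the problem size is divided by 7, so it takes 10 divisions to reduce to a base case of size 1. The algorithm makes 5 recursive calls at each level.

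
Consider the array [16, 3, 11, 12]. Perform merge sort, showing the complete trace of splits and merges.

Merge sort trace:

Split: [16, 3, 11, 12] -> [16, 3] and [11, 12]
  Split: [16, 3] -> [16] and [3]
  Merge: [16] + [3] -> [3, 16]
  Split: [11, 12] -> [11] and [12]
  Merge: [11] + [12] -> [11, 12]
Merge: [3, 16] + [11, 12] -> [3, 11, 12, 16]

Final sorted array: [3, 11, 12, 16]

The merge sort proceeds by recursively splitting the array and merging sorted halves.
After all merges, the sorted array is [3, 11, 12, 16].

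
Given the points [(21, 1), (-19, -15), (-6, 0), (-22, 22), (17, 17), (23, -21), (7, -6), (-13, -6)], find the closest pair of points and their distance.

Computing all pairwise distances among 8 points:

d((21, 1), (-19, -15)) = 43.0813
d((21, 1), (-6, 0)) = 27.0185
d((21, 1), (-22, 22)) = 47.8539
d((21, 1), (17, 17)) = 16.4924
d((21, 1), (23, -21)) = 22.0907
d((21, 1), (7, -6)) = 15.6525
d((21, 1), (-13, -6)) = 34.7131
d((-19, -15), (-6, 0)) = 19.8494
d((-19, -15), (-22, 22)) = 37.1214
d((-19, -15), (17, 17)) = 48.1664
d((-19, -15), (23, -21)) = 42.4264
d((-19, -15), (7, -6)) = 27.5136
d((-19, -15), (-13, -6)) = 10.8167
d((-6, 0), (-22, 22)) = 27.2029
d((-6, 0), (17, 17)) = 28.6007
d((-6, 0), (23, -21)) = 35.805
d((-6, 0), (7, -6)) = 14.3178
d((-6, 0), (-13, -6)) = 9.2195 <-- minimum
d((-22, 22), (17, 17)) = 39.3192
d((-22, 22), (23, -21)) = 62.2415
d((-22, 22), (7, -6)) = 40.3113
d((-22, 22), (-13, -6)) = 29.4109
d((17, 17), (23, -21)) = 38.4708
d((17, 17), (7, -6)) = 25.0799
d((17, 17), (-13, -6)) = 37.8021
d((23, -21), (7, -6)) = 21.9317
d((23, -21), (-13, -6)) = 39.0
d((7, -6), (-13, -6)) = 20.0

Closest pair: (-6, 0) and (-13, -6) with distance 9.2195

The closest pair is (-6, 0) and (-13, -6) with Euclidean distance 9.2195. For 8 points, brute-force pairwise comparison is shown above. For large n, the divide-and-conquer algorithm (sort by x, recurse on halves, check the dividing strip) achieves O(n log n).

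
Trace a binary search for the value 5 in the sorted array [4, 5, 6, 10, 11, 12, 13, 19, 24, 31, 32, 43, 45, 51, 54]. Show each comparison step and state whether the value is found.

Binary search for 5 in [4, 5, 6, 10, 11, 12, 13, 19, 24, 31, 32, 43, 45, 51, 54]:

lo=0, hi=14, mid=7, arr[mid]=19 -> 19 > 5, search left half
lo=0, hi=6, mid=3, arr[mid]=10 -> 10 > 5, search left half
lo=0, hi=2, mid=1, arr[mid]=5 -> Found target at index 1!

Binary search finds 5 at index 1 after 3 comparisons. The search repeatedly halves the search space by comparing with the middle element.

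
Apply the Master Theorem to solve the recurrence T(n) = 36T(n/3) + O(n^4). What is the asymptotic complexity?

Master Theorem for T(n) = 36T(n/3) + O(n^4):

a = 36, b = 3, c = 4
log_b(a) = log_3(36) = 3.2619

Case 3: c = 4 > log_3(36) = 3.2619
T(n) = O(n^4) = O(n^4)

For T(n) = 36T(n/3) + O(n^4): log_3(36) = 3.2619. This is Case 3 of the Master Theorem (c > log_b(a), work dominated by root), giving O(n^4).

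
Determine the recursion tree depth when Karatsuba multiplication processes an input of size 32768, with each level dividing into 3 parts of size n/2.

For divide and conquer with division factor 2:

Problem sizes at each level:
Level 0: 32768
Level 1: 16384
Level 2: 8192
Level 3: 4096
Level 4: 2048
Level 5: 1024
Level 6: 512
Level 7: 256
Level 8: 128
Level 9: 64
Level 10: 32
Level 11: 16
Level 12: 8
Level 13: 4
Level 14: 2
Level 15: 1

The root is level 0 and the size-1 base case is level 15 (the tree spans levels 0 through 15, i.e. 16 levels counting the root), so the depth is the number of divisions: log_2(32768) = 15

The recursion tree depth is log_2(32768) = 15. At each level, the problem size is divided by 2, so it takes 15 divisions to reduce to a base case of size 1. The algorithm makes 3 recursive calls at each level.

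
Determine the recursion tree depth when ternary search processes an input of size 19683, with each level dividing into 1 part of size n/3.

For divide and conquer with division factor 3:

Problem sizes at each level:
Level 0: 19683
Level 1: 6561
Level 2: 2187
Level 3: 729
Level 4: 243
Level 5: 81
Level 6: 27
Level 7: 9
Level 8: 3
Level 9: 1

The root is level 0 and the size-1 base case is level 9 (the tree spans levels 0 through 9, i.e. 10 levels counting the root), so the depth is the number of divisions: log_3(19683) = 9

The recursion tree depth is log_3(19683) = 9. At each level, the problem size is divided by 3, so it takes 9 divisions to reduce to a base case of size 1. The algorithm makes 1 recursive call at each level.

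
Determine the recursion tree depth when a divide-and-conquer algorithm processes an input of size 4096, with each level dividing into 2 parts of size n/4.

For divide and conquer with division factor 4:

Problem sizes at each level:
Level 0: 4096
Level 1: 1024
Level 2: 256
Level 3: 64
Level 4: 16
Level 5: 4
Level 6: 1

The root is level 0 and the size-1 base case is level 6 (the tree spans levels 0 through 6, i.e. 7 levels counting the root), so the depth is the number of divisions: log_4(4096) = 6

The recursion tree depth is log_4(4096) = 6. At each level, the problem size is divided by 4, so it takes 6 divisions to reduce to a base case of size 1. The algorithm makes 2 recursive calls at each level.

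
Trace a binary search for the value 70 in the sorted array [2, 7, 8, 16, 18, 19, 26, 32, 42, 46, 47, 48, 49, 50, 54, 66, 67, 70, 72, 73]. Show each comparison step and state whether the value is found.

Binary search for 70 in [2, 7, 8, 16, 18, 19, 26, 32, 42, 46, 47, 48, 49, 50, 54, 66, 67, 70, 72, 73]:

lo=0, hi=19, mid=9, arr[mid]=46 -> 46 < 70, search right half
lo=10, hi=19, mid=14, arr[mid]=54 -> 54 < 70, search right half
lo=15, hi=19, mid=17, arr[mid]=70 -> Found target at index 17!

Binary search finds 70 at index 17 after 3 comparisons. The search repeatedly halves the search space by comparing with the middle element.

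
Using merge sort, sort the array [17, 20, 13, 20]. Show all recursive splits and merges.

Merge sort trace:

Split: [17, 20, 13, 20] -> [17, 20] and [13, 20]
  Split: [17, 20] -> [17] and [20]
  Merge: [17] + [20] -> [17, 20]
  Split: [13, 20] -> [13] and [20]
  Merge: [13] + [20] -> [13, 20]
Merge: [17, 20] + [13, 20] -> [13, 17, 20, 20]

Final sorted array: [13, 17, 20, 20]

The merge sort proceeds by recursively splitting the array and merging sorted halves.
After all merges, the sorted array is [13, 17, 20, 20].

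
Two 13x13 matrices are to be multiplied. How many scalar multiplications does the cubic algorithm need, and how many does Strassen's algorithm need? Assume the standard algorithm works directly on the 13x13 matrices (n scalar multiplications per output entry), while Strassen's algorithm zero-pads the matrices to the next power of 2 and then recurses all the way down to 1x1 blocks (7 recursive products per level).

Matrix multiplication for 13x13 matrices:

Strassen's algorithm requires power-of-2 dimensions. Pad 13x13 to 16x16 (next power of 2).

Standard algorithm: 13^3 = 2197 multiplications
Strassen's algorithm: 7^(log2(16)) = 7^4 = 2401 multiplications
Difference: 2197 - 2401 = -204 (Strassen uses MORE here due to padding overhead — for small or just-over-power-of-2 n, padding can outweigh the per-level savings)

Standard: 2197 multiplications (13^3). Strassen: 2401 multiplications (7^4, after padding to 16x16). Strassen reduces 8 recursive multiplications to 7 at each level.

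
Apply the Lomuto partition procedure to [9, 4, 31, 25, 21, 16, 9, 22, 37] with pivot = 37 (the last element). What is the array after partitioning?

Lomuto partition with pivot = 37:

Initial array: [9, 4, 31, 25, 21, 16, 9, 22, 37]

arr[0]=9 <= 37: swap with position 0, array becomes [9, 4, 31, 25, 21, 16, 9, 22, 37]
arr[1]=4 <= 37: swap with position 1, array becomes [9, 4, 31, 25, 21, 16, 9, 22, 37]
arr[2]=31 <= 37: swap with position 2, array becomes [9, 4, 31, 25, 21, 16, 9, 22, 37]
arr[3]=25 <= 37: swap with position 3, array becomes [9, 4, 31, 25, 21, 16, 9, 22, 37]
arr[4]=21 <= 37: swap with position 4, array becomes [9, 4, 31, 25, 21, 16, 9, 22, 37]
arr[5]=16 <= 37: swap with position 5, array becomes [9, 4, 31, 25, 21, 16, 9, 22, 37]
arr[6]=9 <= 37: swap with position 6, array becomes [9, 4, 31, 25, 21, 16, 9, 22, 37]
arr[7]=22 <= 37: swap with position 7, array becomes [9, 4, 31, 25, 21, 16, 9, 22, 37]

Place pivot at position 8: [9, 4, 31, 25, 21, 16, 9, 22, 37]
Pivot position: 8

After partitioning with pivot 37, the array becomes [9, 4, 31, 25, 21, 16, 9, 22, 37]. The pivot is placed at index 8. All elements to the left of the pivot are <= 37, and all elements to the right are > 37.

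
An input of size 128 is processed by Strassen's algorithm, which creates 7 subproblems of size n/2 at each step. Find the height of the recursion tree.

For divide and conquer with division factor 2:

Problem sizes at each level:
Level 0: 128
Level 1: 64
Level 2: 32
Level 3: 16
Level 4: 8
Level 5: 4
Level 6: 2
Level 7: 1

The root is level 0 and the size-1 base case is level 7 (the tree spans levels 0 through 7, i.e. 8 levels counting the root), so the depth is the number of divisions: log_2(128) = 7

The recursion tree depth is log_2(128) = 7. At each level, the problem size is divided by 2, so it takes 7 divisions to reduce to a base case of size 1. The algorithm makes 7 recursive calls at each level.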